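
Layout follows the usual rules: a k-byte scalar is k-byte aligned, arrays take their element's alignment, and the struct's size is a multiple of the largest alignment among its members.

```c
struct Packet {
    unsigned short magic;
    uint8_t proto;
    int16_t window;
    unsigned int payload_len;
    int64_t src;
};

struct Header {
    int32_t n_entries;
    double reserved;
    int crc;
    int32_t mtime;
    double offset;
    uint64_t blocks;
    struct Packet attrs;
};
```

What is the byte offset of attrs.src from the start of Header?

56

Packet: @0: magic [2B, align 2] → 2; @2: proto [1B, align 1] → 3; +1 pad (align 2); @4: window [2B, align 2] → 6; +2 pad (align 4); @8: payload_len [4B, align 4] → 12; +4 pad (align 8); @16: src [8B, align 8] → 24; size 24, align 8
@0: n_entries [4B, align 4] → 4
+4 pad (align 8)
@8: reserved [8B, align 8] → 16
@16: crc [4B, align 4] → 20
@20: mtime [4B, align 4] → 24
@24: offset [8B, align 8] → 32
@32: blocks [8B, align 8] → 40
@40: attrs [24B, align 8] → 64
within Packet: src at 16
40 + 16 = 56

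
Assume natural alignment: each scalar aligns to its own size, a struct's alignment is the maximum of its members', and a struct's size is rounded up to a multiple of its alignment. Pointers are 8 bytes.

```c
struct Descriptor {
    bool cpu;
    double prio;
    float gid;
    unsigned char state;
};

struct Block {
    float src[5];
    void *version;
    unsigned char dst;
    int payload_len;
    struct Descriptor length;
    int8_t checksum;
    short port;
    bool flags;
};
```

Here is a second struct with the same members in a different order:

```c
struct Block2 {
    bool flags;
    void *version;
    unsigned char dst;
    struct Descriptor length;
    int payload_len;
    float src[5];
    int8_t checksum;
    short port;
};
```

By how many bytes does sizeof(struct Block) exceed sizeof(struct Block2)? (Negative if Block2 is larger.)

-8

Descriptor: @0: cpu [1B, align 1] → 1; +7 pad (align 8); @8: prio [8B, align 8] → 16; @16: gid [4B, align 4] → 20; @20: state [1B, align 1] → 21; +3 tail pad (align 8); size 24, align 8
@0: src [20B, align 4] → 20
+4 pad (align 8)
@24: version [8B, align 8] → 32
@32: dst [1B, align 1] → 33
+3 pad (align 4)
@36: payload_len [4B, align 4] → 40
@40: length [24B, align 8] → 64
@64: checksum [1B, align 1] → 65
+1 pad (align 2)
@66: port [2B, align 2] → 68
@68: flags [1B, align 1] → 69
+3 tail pad (align 8)
size 72, align 8
— Block2 —
@0: flags [1B, align 1] → 1
+7 pad (align 8)
@8: version [8B, align 8] → 16
@16: dst [1B, align 1] → 17
+7 pad (align 8)
@24: length [24B, align 8] → 48
@48: payload_len [4B, align 4] → 52
@52: src [20B, align 4] → 72
@72: checksum [1B, align 1] → 73
+1 pad (align 2)
@74: port [2B, align 2] → 76
+4 tail pad (align 8)
size 80, align 8
72 − 80 = -8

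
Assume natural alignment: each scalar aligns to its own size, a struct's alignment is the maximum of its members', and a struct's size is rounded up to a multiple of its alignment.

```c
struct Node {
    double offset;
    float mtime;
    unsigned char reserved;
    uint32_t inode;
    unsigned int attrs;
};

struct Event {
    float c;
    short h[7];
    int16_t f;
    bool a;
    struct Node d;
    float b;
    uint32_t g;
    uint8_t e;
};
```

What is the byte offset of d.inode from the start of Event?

Node: offset at 0 (size 8, align 8) → ends 8; mtime at 8 (size 4, align 4) → ends 12; reserved at 12 (size 1, align 1) → ends 13; pad 3 to align 4 for inode; inode at 16 (size 4, align 4) → ends 20; attrs at 20 (size 4, align 4) → ends 24; total 24 bytes, alignment 8
c at 0 (size 4, align 4) → ends 4
h at 4 (size 14, align 2) → ends 18
f at 18 (size 2, align 2) → ends 20
a at 20 (size 1, align 1) → ends 21
pad 3 to align 8 for d
d at 24 (size 24, align 8) → ends 48
within Node: inode at 16
24 + 16 = 40

40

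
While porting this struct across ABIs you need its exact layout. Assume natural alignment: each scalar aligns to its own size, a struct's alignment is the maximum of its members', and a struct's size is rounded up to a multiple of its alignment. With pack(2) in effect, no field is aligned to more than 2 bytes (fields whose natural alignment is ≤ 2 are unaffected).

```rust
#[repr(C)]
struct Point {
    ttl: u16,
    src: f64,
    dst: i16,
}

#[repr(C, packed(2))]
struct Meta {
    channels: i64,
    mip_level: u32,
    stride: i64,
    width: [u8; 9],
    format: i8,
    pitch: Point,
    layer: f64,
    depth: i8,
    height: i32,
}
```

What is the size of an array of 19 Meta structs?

1292

Point: ttl at 0 (size 2, align 2) → ends 2; pad 6 to align 8 for src; src at 8 (size 8, align 8) → ends 16; dst at 16 (size 2, align 2) → ends 18; tail pad 6 to reach multiple of 8; total 24 bytes, alignment 8
channels at 0 (size 8, align 2) → ends 8
mip_level at 8 (size 4, align 2) → ends 12
stride at 12 (size 8, align 2) → ends 20
width at 20 (size 9, align 1) → ends 29
format at 29 (size 1, align 1) → ends 30
pitch at 30 (size 24, align 2) → ends 54
layer at 54 (size 8, align 2) → ends 62
depth at 62 (size 1, align 1) → ends 63
pad 1 to align 2 for height
height at 64 (size 4, align 2) → ends 68
total 68 bytes, alignment 2
array of 19: 19 × 68 = 1292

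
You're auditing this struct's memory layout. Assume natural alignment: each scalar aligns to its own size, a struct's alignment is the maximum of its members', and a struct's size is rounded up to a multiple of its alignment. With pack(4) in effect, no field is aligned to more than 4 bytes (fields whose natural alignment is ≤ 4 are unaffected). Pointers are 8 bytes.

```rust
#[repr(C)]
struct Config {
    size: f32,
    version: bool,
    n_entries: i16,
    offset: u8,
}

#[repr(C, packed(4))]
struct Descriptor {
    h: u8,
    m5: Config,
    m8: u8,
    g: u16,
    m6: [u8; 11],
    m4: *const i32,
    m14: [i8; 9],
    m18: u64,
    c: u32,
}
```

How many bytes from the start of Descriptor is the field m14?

Config: size at 0 (size 4, align 4) → ends 4; version at 4 (size 1, align 1) → ends 5; pad 1 to align 2 for n_entries; n_entries at 6 (size 2, align 2) → ends 8; offset at 8 (size 1, align 1) → ends 9; tail pad 3 to reach multiple of 4; total 12 bytes, alignment 4
h at 0 (size 1, align 1) → ends 1
pad 3 to align 4 for m5
m5 at 4 (size 12, align 4) → ends 16
m8 at 16 (size 1, align 1) → ends 17
pad 1 to align 2 for g
g at 18 (size 2, align 2) → ends 20
m6 at 20 (size 11, align 1) → ends 31
pad 1 to align 4 for m4
m4 at 32 (size 8, align 4) → ends 40
m14 at 40 (size 9, align 1) → ends 49

40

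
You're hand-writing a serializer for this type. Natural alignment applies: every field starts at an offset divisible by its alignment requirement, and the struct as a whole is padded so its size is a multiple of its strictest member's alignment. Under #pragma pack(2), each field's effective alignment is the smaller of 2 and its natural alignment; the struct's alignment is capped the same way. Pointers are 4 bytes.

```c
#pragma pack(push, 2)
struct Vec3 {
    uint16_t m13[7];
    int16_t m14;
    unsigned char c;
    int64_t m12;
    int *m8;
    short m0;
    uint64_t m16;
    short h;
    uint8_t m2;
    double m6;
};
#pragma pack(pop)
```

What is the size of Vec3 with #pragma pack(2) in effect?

52

@0: m13 [14B, align 2] → 14
@14: m14 [2B, align 2] → 16
@16: c [1B, align 1] → 17
+1 pad (align 2)
@18: m12 [8B, align 2] → 26
@26: m8 [4B, align 2] → 30
@30: m0 [2B, align 2] → 32
@32: m16 [8B, align 2] → 40
@40: h [2B, align 2] → 42
@42: m2 [1B, align 1] → 43
+1 pad (align 2)
@44: m6 [8B, align 2] → 52
size 52, align 2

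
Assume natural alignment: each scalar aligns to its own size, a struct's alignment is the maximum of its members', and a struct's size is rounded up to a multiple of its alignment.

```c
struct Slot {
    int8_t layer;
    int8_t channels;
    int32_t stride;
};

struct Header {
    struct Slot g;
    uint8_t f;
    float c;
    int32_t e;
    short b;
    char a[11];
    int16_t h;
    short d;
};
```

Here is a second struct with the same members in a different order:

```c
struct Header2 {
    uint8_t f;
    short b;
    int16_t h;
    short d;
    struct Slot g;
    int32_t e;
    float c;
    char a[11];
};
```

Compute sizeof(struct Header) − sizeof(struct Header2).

Slot: layer at 0 (size 1, align 1) → ends 1; channels at 1 (size 1, align 1) → ends 2; pad 2 to align 4 for stride; stride at 4 (size 4, align 4) → ends 8; total 8 bytes, alignment 4
g at 0 (size 8, align 4) → ends 8
f at 8 (size 1, align 1) → ends 9
pad 3 to align 4 for c
c at 12 (size 4, align 4) → ends 16
e at 16 (size 4, align 4) → ends 20
b at 20 (size 2, align 2) → ends 22
a at 22 (size 11, align 1) → ends 33
pad 1 to align 2 for h
h at 34 (size 2, align 2) → ends 36
d at 36 (size 2, align 2) → ends 38
tail pad 2 to reach multiple of 4
total 40 bytes, alignment 4
— Header2 —
f at 0 (size 1, align 1) → ends 1
pad 1 to align 2 for b
b at 2 (size 2, align 2) → ends 4
h at 4 (size 2, align 2) → ends 6
d at 6 (size 2, align 2) → ends 8
g at 8 (size 8, align 4) → ends 16
e at 16 (size 4, align 4) → ends 20
c at 20 (size 4, align 4) → ends 24
a at 24 (size 11, align 1) → ends 35
tail pad 1 to reach multiple of 4
total 36 bytes, alignment 4
40 − 36 = 4

4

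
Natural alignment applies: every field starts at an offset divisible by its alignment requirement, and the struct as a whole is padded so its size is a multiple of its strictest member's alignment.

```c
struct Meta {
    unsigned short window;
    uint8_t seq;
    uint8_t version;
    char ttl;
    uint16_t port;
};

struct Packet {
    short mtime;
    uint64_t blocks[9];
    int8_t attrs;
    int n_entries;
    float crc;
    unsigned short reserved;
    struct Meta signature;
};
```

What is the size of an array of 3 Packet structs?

312

Meta: @0: window [2B, align 2] → 2; @2: seq [1B, align 1] → 3; @3: version [1B, align 1] → 4; @4: ttl [1B, align 1] → 5; +1 pad (align 2); @6: port [2B, align 2] → 8; size 8, align 2
@0: mtime [2B, align 2] → 2
+6 pad (align 8)
@8: blocks [72B, align 8] → 80
@80: attrs [1B, align 1] → 81
+3 pad (align 4)
@84: n_entries [4B, align 4] → 88
@88: crc [4B, align 4] → 92
@92: reserved [2B, align 2] → 94
@94: signature [8B, align 2] → 102
+2 tail pad (align 8)
size 104, align 8
array of 3: 3 × 104 = 312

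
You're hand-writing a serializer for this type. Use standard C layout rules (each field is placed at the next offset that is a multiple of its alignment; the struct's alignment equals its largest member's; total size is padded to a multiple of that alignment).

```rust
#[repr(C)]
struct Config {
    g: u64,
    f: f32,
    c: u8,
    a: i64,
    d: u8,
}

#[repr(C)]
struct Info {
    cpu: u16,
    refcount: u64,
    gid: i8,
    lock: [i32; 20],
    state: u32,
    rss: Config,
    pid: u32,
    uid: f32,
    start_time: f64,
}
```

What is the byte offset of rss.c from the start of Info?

116

Config: 0..8  g  (8B, 8-aligned); 8..12  f  (4B, 4-aligned); 12..13  c  (1B, 1-aligned); 13..16  -- padding (3B); 16..24  a  (8B, 8-aligned); 24..25  d  (1B, 1-aligned); 25..32  -- tail padding (7B); sizeof = 32, alignof = 8
0..2  cpu  (2B, 2-aligned)
2..8  -- padding (6B)
8..16  refcount  (8B, 8-aligned)
16..17  gid  (1B, 1-aligned)
17..20  -- padding (3B)
20..100  lock  (80B, 4-aligned)
100..104  state  (4B, 4-aligned)
104..136  rss  (32B, 8-aligned)
within Config: c at 12
104 + 12 = 116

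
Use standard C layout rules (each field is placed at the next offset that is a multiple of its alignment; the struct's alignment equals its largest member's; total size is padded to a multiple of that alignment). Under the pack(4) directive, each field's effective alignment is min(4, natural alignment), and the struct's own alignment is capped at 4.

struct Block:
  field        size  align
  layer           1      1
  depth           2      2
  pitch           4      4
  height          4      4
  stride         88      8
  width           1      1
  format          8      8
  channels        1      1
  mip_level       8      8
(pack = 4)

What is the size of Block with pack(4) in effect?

0..1  layer  (1B, 1-aligned)
1..2  -- padding (1B)
2..4  depth  (2B, 2-aligned)
4..8  pitch  (4B, 4-aligned)
8..12  height  (4B, 4-aligned)
12..100  stride  (88B, 4-aligned)
100..101  width  (1B, 1-aligned)
101..104  -- padding (3B)
104..112  format  (8B, 4-aligned)
112..113  channels  (1B, 1-aligned)
113..116  -- padding (3B)
116..124  mip_level  (8B, 4-aligned)
sizeof = 124, alignof = 4

124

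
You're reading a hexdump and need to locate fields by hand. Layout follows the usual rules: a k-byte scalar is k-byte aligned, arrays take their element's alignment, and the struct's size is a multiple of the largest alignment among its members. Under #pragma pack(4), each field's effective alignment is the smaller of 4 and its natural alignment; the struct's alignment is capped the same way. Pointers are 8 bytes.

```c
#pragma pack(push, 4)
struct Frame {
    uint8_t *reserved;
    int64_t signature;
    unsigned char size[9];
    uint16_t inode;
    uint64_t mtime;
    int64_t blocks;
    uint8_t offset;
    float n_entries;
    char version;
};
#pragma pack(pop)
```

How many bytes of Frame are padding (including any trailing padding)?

7

0..8  reserved  (8B, 4-aligned)
8..16  signature  (8B, 4-aligned)
16..25  size  (9B, 1-aligned)
25..26  -- padding (1B)
26..28  inode  (2B, 2-aligned)
28..36  mtime  (8B, 4-aligned)
36..44  blocks  (8B, 4-aligned)
44..45  offset  (1B, 1-aligned)
45..48  -- padding (3B)
48..52  n_entries  (4B, 4-aligned)
52..53  version  (1B, 1-aligned)
53..56  -- tail padding (3B)
sizeof = 56, alignof = 4
data bytes 49, size 56 → padding 7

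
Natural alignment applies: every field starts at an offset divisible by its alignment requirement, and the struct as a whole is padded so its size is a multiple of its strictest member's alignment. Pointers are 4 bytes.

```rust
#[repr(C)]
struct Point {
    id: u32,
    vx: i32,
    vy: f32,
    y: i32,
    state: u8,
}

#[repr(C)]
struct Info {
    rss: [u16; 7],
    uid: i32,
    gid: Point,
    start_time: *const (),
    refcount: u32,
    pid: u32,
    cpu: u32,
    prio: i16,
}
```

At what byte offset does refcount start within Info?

44

Point: 0..4  id  (4B, 4-aligned); 4..8  vx  (4B, 4-aligned); 8..12  vy  (4B, 4-aligned); 12..16  y  (4B, 4-aligned); 16..17  state  (1B, 1-aligned); 17..20  -- tail padding (3B); sizeof = 20, alignof = 4
0..14  rss  (14B, 2-aligned)
14..16  -- padding (2B)
16..20  uid  (4B, 4-aligned)
20..40  gid  (20B, 4-aligned)
40..44  start_time  (4B, 4-aligned)
44..48  refcount  (4B, 4-aligned)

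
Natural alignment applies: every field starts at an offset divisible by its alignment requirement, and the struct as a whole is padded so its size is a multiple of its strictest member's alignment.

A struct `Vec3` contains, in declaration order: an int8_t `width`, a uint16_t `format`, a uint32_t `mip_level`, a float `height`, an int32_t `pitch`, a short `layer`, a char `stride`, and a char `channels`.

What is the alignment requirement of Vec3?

4

member alignments: width=1, format=2, mip_level=4, height=4, pitch=4, layer=2, stride=1, channels=1
max = 4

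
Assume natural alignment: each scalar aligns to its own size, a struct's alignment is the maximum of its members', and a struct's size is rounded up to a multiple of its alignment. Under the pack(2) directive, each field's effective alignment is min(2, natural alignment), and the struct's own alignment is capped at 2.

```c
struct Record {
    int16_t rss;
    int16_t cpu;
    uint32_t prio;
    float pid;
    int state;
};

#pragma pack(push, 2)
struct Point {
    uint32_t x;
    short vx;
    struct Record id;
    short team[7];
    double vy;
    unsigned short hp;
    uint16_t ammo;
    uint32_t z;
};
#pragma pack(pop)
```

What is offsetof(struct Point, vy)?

Record: rss at 0 (size 2, align 2) → ends 2; cpu at 2 (size 2, align 2) → ends 4; prio at 4 (size 4, align 4) → ends 8; pid at 8 (size 4, align 4) → ends 12; state at 12 (size 4, align 4) → ends 16; total 16 bytes, alignment 4
x at 0 (size 4, align 2) → ends 4
vx at 4 (size 2, align 2) → ends 6
id at 6 (size 16, align 2) → ends 22
team at 22 (size 14, align 2) → ends 36
vy at 36 (size 8, align 2) → ends 44

36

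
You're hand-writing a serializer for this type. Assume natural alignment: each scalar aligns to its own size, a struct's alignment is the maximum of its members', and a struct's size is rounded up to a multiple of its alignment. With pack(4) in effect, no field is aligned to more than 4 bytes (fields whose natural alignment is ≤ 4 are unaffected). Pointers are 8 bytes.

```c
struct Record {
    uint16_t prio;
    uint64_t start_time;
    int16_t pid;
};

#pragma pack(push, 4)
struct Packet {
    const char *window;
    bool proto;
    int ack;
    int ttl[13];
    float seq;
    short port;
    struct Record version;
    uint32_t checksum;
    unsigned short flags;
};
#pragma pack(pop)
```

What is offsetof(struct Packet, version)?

76

Record: 0..2  prio  (2B, 2-aligned); 2..8  -- padding (6B); 8..16  start_time  (8B, 8-aligned); 16..18  pid  (2B, 2-aligned); 18..24  -- tail padding (6B); sizeof = 24, alignof = 8
0..8  window  (8B, 4-aligned)
8..9  proto  (1B, 1-aligned)
9..12  -- padding (3B)
12..16  ack  (4B, 4-aligned)
16..68  ttl  (52B, 4-aligned)
68..72  seq  (4B, 4-aligned)
72..74  port  (2B, 2-aligned)
74..76  -- padding (2B)
76..100  version  (24B, 4-aligned)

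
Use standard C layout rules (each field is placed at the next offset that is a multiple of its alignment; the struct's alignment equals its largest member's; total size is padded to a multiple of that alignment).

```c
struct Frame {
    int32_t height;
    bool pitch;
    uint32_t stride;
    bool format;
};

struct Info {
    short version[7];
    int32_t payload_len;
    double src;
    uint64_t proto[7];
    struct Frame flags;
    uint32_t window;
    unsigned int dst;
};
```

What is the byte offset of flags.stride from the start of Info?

Frame: @0: height [4B, align 4] → 4; @4: pitch [1B, align 1] → 5; +3 pad (align 4); @8: stride [4B, align 4] → 12; @12: format [1B, align 1] → 13; +3 tail pad (align 4); size 16, align 4
@0: version [14B, align 2] → 14
+2 pad (align 4)
@16: payload_len [4B, align 4] → 20
+4 pad (align 8)
@24: src [8B, align 8] → 32
@32: proto [56B, align 8] → 88
@88: flags [16B, align 4] → 104
within Frame: stride at 8
88 + 8 = 96

96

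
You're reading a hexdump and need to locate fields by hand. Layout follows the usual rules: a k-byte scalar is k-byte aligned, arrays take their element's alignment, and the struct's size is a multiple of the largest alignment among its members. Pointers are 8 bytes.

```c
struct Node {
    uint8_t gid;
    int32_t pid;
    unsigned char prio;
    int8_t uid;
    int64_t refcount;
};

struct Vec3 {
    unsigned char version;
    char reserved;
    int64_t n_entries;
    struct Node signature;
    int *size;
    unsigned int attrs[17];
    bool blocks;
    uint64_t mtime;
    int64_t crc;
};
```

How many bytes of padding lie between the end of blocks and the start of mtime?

3

Node: gid at 0 (size 1, align 1) → ends 1; pad 3 to align 4 for pid; pid at 4 (size 4, align 4) → ends 8; prio at 8 (size 1, align 1) → ends 9; uid at 9 (size 1, align 1) → ends 10; pad 6 to align 8 for refcount; refcount at 16 (size 8, align 8) → ends 24; total 24 bytes, alignment 8
version at 0 (size 1, align 1) → ends 1
reserved at 1 (size 1, align 1) → ends 2
pad 6 to align 8 for n_entries
n_entries at 8 (size 8, align 8) → ends 16
signature at 16 (size 24, align 8) → ends 40
size at 40 (size 8, align 8) → ends 48
attrs at 48 (size 68, align 4) → ends 116
blocks at 116 (size 1, align 1) → ends 117
pad 3 to align 8 for mtime
mtime at 120 (size 8, align 8) → ends 128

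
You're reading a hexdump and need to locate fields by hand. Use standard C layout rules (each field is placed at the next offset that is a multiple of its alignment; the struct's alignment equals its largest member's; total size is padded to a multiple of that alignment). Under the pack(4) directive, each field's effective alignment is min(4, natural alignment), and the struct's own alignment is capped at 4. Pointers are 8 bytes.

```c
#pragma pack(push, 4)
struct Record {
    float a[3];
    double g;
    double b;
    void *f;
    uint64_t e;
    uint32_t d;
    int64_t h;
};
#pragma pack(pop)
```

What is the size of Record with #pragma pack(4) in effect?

@0: a [12B, align 4] → 12
@12: g [8B, align 4] → 20
@20: b [8B, align 4] → 28
@28: f [8B, align 4] → 36
@36: e [8B, align 4] → 44
@44: d [4B, align 4] → 48
@48: h [8B, align 4] → 56
size 56, align 4

56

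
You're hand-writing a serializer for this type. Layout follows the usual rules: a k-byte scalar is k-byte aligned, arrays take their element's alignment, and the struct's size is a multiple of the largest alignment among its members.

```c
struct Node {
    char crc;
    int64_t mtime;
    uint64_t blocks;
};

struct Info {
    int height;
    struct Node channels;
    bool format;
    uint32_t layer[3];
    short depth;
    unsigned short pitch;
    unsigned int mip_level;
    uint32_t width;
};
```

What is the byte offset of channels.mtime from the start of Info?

Node: crc at 0 (size 1, align 1) → ends 1; pad 7 to align 8 for mtime; mtime at 8 (size 8, align 8) → ends 16; blocks at 16 (size 8, align 8) → ends 24; total 24 bytes, alignment 8
height at 0 (size 4, align 4) → ends 4
pad 4 to align 8 for channels
channels at 8 (size 24, align 8) → ends 32
within Node: mtime at 8
8 + 8 = 16

16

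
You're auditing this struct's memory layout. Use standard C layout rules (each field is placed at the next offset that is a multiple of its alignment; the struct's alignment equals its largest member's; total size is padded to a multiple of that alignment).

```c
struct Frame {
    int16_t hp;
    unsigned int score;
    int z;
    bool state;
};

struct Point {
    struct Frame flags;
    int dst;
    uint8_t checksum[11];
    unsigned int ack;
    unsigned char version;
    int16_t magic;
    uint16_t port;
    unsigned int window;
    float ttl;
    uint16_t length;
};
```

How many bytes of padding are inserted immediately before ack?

Frame: 0..2  hp  (2B, 2-aligned); 2..4  -- padding (2B); 4..8  score  (4B, 4-aligned); 8..12  z  (4B, 4-aligned); 12..13  state  (1B, 1-aligned); 13..16  -- tail padding (3B); sizeof = 16, alignof = 4
0..16  flags  (16B, 4-aligned)
16..20  dst  (4B, 4-aligned)
20..31  checksum  (11B, 1-aligned)
31..32  -- padding (1B)
32..36  ack  (4B, 4-aligned)

1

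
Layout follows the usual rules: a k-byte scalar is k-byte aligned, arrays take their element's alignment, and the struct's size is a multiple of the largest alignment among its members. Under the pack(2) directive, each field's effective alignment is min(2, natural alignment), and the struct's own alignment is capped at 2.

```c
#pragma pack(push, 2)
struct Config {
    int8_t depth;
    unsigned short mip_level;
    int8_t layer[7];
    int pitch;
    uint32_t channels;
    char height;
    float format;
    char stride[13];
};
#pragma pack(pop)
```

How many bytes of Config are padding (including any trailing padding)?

0..1  depth  (1B, 1-aligned)
1..2  -- padding (1B)
2..4  mip_level  (2B, 2-aligned)
4..11  layer  (7B, 1-aligned)
11..12  -- padding (1B)
12..16  pitch  (4B, 2-aligned)
16..20  channels  (4B, 2-aligned)
20..21  height  (1B, 1-aligned)
21..22  -- padding (1B)
22..26  format  (4B, 2-aligned)
26..39  stride  (13B, 1-aligned)
39..40  -- tail padding (1B)
sizeof = 40, alignof = 2
data bytes 36, size 40 → padding 4

4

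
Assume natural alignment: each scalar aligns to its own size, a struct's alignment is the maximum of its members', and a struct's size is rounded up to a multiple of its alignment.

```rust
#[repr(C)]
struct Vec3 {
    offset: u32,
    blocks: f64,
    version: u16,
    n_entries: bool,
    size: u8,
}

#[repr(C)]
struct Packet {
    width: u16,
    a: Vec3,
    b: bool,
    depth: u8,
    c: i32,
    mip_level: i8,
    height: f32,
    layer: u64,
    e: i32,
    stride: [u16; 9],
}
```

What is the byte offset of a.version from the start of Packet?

Vec3: @0: offset [4B, align 4] → 4; +4 pad (align 8); @8: blocks [8B, align 8] → 16; @16: version [2B, align 2] → 18; @18: n_entries [1B, align 1] → 19; @19: size [1B, align 1] → 20; +4 tail pad (align 8); size 24, align 8
@0: width [2B, align 2] → 2
+6 pad (align 8)
@8: a [24B, align 8] → 32
within Vec3: version at 16
8 + 16 = 24

24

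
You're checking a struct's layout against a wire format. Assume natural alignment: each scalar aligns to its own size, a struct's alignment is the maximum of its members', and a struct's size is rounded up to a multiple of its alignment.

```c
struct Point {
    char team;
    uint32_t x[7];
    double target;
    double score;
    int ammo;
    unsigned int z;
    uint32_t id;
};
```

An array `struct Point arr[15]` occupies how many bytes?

@0: team [1B, align 1] → 1
+3 pad (align 4)
@4: x [28B, align 4] → 32
@32: target [8B, align 8] → 40
@40: score [8B, align 8] → 48
@48: ammo [4B, align 4] → 52
@52: z [4B, align 4] → 56
@56: id [4B, align 4] → 60
+4 tail pad (align 8)
size 64, align 8
array of 15: 15 × 64 = 960

960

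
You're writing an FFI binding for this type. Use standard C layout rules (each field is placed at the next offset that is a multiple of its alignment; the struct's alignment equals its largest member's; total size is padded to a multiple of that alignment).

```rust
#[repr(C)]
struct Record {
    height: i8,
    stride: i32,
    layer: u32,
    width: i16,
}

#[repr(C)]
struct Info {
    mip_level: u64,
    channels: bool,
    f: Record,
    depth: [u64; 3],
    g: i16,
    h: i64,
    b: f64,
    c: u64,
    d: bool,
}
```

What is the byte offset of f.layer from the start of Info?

Record: @0: height [1B, align 1] → 1; +3 pad (align 4); @4: stride [4B, align 4] → 8; @8: layer [4B, align 4] → 12; @12: width [2B, align 2] → 14; +2 tail pad (align 4); size 16, align 4
@0: mip_level [8B, align 8] → 8
@8: channels [1B, align 1] → 9
+3 pad (align 4)
@12: f [16B, align 4] → 28
within Record: layer at 8
12 + 8 = 20

20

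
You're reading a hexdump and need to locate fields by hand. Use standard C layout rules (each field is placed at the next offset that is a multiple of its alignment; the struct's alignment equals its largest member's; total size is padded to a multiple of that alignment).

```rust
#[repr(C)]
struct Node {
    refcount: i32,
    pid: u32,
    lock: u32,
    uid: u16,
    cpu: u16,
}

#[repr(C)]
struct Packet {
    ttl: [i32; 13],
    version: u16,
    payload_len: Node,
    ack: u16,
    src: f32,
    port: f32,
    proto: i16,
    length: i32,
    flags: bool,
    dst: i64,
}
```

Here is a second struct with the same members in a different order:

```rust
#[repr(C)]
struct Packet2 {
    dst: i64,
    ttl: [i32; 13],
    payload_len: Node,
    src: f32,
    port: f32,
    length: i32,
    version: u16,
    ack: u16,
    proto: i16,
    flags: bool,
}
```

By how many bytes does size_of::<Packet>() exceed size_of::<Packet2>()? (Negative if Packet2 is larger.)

8

Node: refcount at 0 (size 4, align 4) → ends 4; pid at 4 (size 4, align 4) → ends 8; lock at 8 (size 4, align 4) → ends 12; uid at 12 (size 2, align 2) → ends 14; cpu at 14 (size 2, align 2) → ends 16; total 16 bytes, alignment 4
ttl at 0 (size 52, align 4) → ends 52
version at 52 (size 2, align 2) → ends 54
pad 2 to align 4 for payload_len
payload_len at 56 (size 16, align 4) → ends 72
ack at 72 (size 2, align 2) → ends 74
pad 2 to align 4 for src
src at 76 (size 4, align 4) → ends 80
port at 80 (size 4, align 4) → ends 84
proto at 84 (size 2, align 2) → ends 86
pad 2 to align 4 for length
length at 88 (size 4, align 4) → ends 92
flags at 92 (size 1, align 1) → ends 93
pad 3 to align 8 for dst
dst at 96 (size 8, align 8) → ends 104
total 104 bytes, alignment 8
— Packet2 —
dst at 0 (size 8, align 8) → ends 8
ttl at 8 (size 52, align 4) → ends 60
payload_len at 60 (size 16, align 4) → ends 76
src at 76 (size 4, align 4) → ends 80
port at 80 (size 4, align 4) → ends 84
length at 84 (size 4, align 4) → ends 88
version at 88 (size 2, align 2) → ends 90
ack at 90 (size 2, align 2) → ends 92
proto at 92 (size 2, align 2) → ends 94
flags at 94 (size 1, align 1) → ends 95
tail pad 1 to reach multiple of 8
total 96 bytes, alignment 8
104 − 96 = 8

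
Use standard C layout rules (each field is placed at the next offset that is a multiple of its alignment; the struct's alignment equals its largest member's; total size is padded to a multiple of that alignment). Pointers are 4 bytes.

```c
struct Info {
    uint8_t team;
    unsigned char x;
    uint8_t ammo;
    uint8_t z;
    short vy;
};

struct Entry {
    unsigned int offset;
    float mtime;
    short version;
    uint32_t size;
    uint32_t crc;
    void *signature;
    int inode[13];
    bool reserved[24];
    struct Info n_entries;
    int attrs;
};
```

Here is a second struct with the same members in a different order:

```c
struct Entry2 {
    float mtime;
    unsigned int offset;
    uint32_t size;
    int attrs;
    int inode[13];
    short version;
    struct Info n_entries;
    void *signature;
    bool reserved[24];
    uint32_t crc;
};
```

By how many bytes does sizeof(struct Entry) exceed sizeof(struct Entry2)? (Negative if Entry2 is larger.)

4

Info: @0: team [1B, align 1] → 1; @1: x [1B, align 1] → 2; @2: ammo [1B, align 1] → 3; @3: z [1B, align 1] → 4; @4: vy [2B, align 2] → 6; size 6, align 2
@0: offset [4B, align 4] → 4
@4: mtime [4B, align 4] → 8
@8: version [2B, align 2] → 10
+2 pad (align 4)
@12: size [4B, align 4] → 16
@16: crc [4B, align 4] → 20
@20: signature [4B, align 4] → 24
@24: inode [52B, align 4] → 76
@76: reserved [24B, align 1] → 100
@100: n_entries [6B, align 2] → 106
+2 pad (align 4)
@108: attrs [4B, align 4] → 112
size 112, align 4
— Entry2 —
@0: mtime [4B, align 4] → 4
@4: offset [4B, align 4] → 8
@8: size [4B, align 4] → 12
@12: attrs [4B, align 4] → 16
@16: inode [52B, align 4] → 68
@68: version [2B, align 2] → 70
@70: n_entries [6B, align 2] → 76
@76: signature [4B, align 4] → 80
@80: reserved [24B, align 1] → 104
@104: crc [4B, align 4] → 108
size 108, align 4
112 − 108 = 4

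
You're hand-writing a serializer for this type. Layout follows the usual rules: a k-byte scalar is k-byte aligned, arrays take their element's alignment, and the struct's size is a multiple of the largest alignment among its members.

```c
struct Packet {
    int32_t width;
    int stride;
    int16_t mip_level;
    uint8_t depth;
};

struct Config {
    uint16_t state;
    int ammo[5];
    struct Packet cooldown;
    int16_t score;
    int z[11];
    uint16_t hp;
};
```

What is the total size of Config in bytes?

88 bytes

Packet: @0: width [4B, align 4] → 4; @4: stride [4B, align 4] → 8; @8: mip_level [2B, align 2] → 10; @10: depth [1B, align 1] → 11; +1 tail pad (align 4); size 12, align 4
@0: state [2B, align 2] → 2
+2 pad (align 4)
@4: ammo [20B, align 4] → 24
@24: cooldown [12B, align 4] → 36
@36: score [2B, align 2] → 38
+2 pad (align 4)
@40: z [44B, align 4] → 84
@84: hp [2B, align 2] → 86
+2 tail pad (align 4)
size 88, align 4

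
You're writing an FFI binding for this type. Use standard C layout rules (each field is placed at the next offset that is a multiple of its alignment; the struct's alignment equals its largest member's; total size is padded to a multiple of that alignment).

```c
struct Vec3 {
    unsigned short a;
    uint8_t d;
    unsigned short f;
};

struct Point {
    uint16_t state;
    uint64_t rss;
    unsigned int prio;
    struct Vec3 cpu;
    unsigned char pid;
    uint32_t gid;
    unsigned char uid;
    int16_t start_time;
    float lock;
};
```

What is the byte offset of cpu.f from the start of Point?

Vec3: a at 0 (size 2, align 2) → ends 2; d at 2 (size 1, align 1) → ends 3; pad 1 to align 2 for f; f at 4 (size 2, align 2) → ends 6; total 6 bytes, alignment 2
state at 0 (size 2, align 2) → ends 2
pad 6 to align 8 for rss
rss at 8 (size 8, align 8) → ends 16
prio at 16 (size 4, align 4) → ends 20
cpu at 20 (size 6, align 2) → ends 26
within Vec3: f at 4
20 + 4 = 24

24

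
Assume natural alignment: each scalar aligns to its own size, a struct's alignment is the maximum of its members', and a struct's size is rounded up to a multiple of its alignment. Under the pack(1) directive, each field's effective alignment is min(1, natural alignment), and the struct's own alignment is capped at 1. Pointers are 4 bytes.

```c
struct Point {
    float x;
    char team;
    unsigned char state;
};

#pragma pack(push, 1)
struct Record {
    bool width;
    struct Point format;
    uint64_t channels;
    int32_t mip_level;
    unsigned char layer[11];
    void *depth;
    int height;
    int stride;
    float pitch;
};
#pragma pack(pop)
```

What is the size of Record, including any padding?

48

Point: @0: x [4B, align 4] → 4; @4: team [1B, align 1] → 5; @5: state [1B, align 1] → 6; +2 tail pad (align 4); size 8, align 4
@0: width [1B, align 1] → 1
@1: format [8B, align 1] → 9
@9: channels [8B, align 1] → 17
@17: mip_level [4B, align 1] → 21
@21: layer [11B, align 1] → 32
@32: depth [4B, align 1] → 36
@36: height [4B, align 1] → 40
@40: stride [4B, align 1] → 44
@44: pitch [4B, align 1] → 48
size 48, align 1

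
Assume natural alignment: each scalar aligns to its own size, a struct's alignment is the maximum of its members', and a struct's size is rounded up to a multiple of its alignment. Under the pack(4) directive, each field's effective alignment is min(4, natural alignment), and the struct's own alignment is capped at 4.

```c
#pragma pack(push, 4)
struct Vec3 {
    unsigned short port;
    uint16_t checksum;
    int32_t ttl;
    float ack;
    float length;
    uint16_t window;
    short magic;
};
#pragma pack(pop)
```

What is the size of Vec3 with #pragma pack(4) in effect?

port at 0 (size 2, align 2) → ends 2
checksum at 2 (size 2, align 2) → ends 4
ttl at 4 (size 4, align 4) → ends 8
ack at 8 (size 4, align 4) → ends 12
length at 12 (size 4, align 4) → ends 16
window at 16 (size 2, align 2) → ends 18
magic at 18 (size 2, align 2) → ends 20
total 20 bytes, alignment 4

20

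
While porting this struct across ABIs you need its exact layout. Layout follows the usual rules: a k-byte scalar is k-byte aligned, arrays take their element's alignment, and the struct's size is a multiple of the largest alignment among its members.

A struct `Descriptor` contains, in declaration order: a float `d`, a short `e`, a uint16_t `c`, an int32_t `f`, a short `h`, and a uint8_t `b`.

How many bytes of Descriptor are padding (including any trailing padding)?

1

0..4  d  (4B, 4-aligned)
4..6  e  (2B, 2-aligned)
6..8  c  (2B, 2-aligned)
8..12  f  (4B, 4-aligned)
12..14  h  (2B, 2-aligned)
14..15  b  (1B, 1-aligned)
15..16  -- tail padding (1B)
sizeof = 16, alignof = 4
data bytes 15, size 16 → padding 1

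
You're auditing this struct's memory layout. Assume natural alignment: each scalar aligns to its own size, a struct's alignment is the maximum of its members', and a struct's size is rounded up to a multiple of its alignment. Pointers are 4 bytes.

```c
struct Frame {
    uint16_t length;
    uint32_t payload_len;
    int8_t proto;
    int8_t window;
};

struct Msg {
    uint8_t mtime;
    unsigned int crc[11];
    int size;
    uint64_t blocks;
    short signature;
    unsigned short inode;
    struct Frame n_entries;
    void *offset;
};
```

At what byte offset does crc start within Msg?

4

Frame: @0: length [2B, align 2] → 2; +2 pad (align 4); @4: payload_len [4B, align 4] → 8; @8: proto [1B, align 1] → 9; @9: window [1B, align 1] → 10; +2 tail pad (align 4); size 12, align 4
@0: mtime [1B, align 1] → 1
+3 pad (align 4)
@4: crc [44B, align 4] → 48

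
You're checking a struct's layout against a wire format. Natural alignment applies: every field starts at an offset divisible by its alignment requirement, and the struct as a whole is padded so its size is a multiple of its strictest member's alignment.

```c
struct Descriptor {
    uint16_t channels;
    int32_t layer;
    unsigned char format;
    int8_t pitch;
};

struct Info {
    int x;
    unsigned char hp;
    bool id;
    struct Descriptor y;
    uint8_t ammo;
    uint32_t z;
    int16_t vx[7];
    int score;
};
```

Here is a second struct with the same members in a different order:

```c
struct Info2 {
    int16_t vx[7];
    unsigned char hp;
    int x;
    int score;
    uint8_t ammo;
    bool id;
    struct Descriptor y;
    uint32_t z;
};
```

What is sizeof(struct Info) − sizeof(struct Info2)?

4

Descriptor: 0..2  channels  (2B, 2-aligned); 2..4  -- padding (2B); 4..8  layer  (4B, 4-aligned); 8..9  format  (1B, 1-aligned); 9..10  pitch  (1B, 1-aligned); 10..12  -- tail padding (2B); sizeof = 12, alignof = 4
0..4  x  (4B, 4-aligned)
4..5  hp  (1B, 1-aligned)
5..6  id  (1B, 1-aligned)
6..8  -- padding (2B)
8..20  y  (12B, 4-aligned)
20..21  ammo  (1B, 1-aligned)
21..24  -- padding (3B)
24..28  z  (4B, 4-aligned)
28..42  vx  (14B, 2-aligned)
42..44  -- padding (2B)
44..48  score  (4B, 4-aligned)
sizeof = 48, alignof = 4
— Info2 —
0..14  vx  (14B, 2-aligned)
14..15  hp  (1B, 1-aligned)
15..16  -- padding (1B)
16..20  x  (4B, 4-aligned)
20..24  score  (4B, 4-aligned)
24..25  ammo  (1B, 1-aligned)
25..26  id  (1B, 1-aligned)
26..28  -- padding (2B)
28..40  y  (12B, 4-aligned)
40..44  z  (4B, 4-aligned)
sizeof = 44, alignof = 4
48 − 44 = 4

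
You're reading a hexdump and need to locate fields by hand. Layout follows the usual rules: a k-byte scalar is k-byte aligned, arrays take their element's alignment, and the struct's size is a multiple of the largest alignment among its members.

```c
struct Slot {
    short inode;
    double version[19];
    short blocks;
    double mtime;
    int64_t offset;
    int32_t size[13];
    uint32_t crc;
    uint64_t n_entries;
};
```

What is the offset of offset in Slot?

176

@0: inode [2B, align 2] → 2
+6 pad (align 8)
@8: version [152B, align 8] → 160
@160: blocks [2B, align 2] → 162
+6 pad (align 8)
@168: mtime [8B, align 8] → 176
@176: offset [8B, align 8] → 184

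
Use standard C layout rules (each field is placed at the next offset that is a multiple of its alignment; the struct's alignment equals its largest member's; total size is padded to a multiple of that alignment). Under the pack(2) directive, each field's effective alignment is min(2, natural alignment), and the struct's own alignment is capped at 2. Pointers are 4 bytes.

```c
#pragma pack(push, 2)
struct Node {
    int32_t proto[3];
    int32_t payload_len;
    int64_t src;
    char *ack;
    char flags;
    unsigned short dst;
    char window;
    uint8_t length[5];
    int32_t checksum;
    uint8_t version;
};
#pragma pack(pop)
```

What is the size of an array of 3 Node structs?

@0: proto [12B, align 2] → 12
@12: payload_len [4B, align 2] → 16
@16: src [8B, align 2] → 24
@24: ack [4B, align 2] → 28
@28: flags [1B, align 1] → 29
+1 pad (align 2)
@30: dst [2B, align 2] → 32
@32: window [1B, align 1] → 33
@33: length [5B, align 1] → 38
@38: checksum [4B, align 2] → 42
@42: version [1B, align 1] → 43
+1 tail pad (align 2)
size 44, align 2
array of 3: 3 × 44 = 132

132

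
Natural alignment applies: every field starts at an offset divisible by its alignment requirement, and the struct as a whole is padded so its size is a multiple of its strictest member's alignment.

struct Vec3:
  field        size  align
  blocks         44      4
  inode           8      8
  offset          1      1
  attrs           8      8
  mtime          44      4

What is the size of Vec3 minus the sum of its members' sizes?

15

@0: blocks [44B, align 4] → 44
+4 pad (align 8)
@48: inode [8B, align 8] → 56
@56: offset [1B, align 1] → 57
+7 pad (align 8)
@64: attrs [8B, align 8] → 72
@72: mtime [44B, align 4] → 116
+4 tail pad (align 8)
size 120, align 8
data bytes 105, size 120 → padding 15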